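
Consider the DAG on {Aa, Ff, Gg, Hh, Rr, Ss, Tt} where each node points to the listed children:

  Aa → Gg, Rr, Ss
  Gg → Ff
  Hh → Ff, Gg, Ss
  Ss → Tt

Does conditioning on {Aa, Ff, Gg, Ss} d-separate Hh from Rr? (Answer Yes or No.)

We examine all 3 paths between Hh and Rr:
Path 1: Hh → Gg ← Aa → Rr
  Aa is a fork here and Aa is conditioned on, so the path is blocked at Aa.
Path 2: Hh → Ss ← Aa → Rr
  Aa is a fork here and Aa is conditioned on, so the path is blocked at Aa.
Path 3: Hh → Ff ← Gg ← Aa → Rr
  Gg is a chain here and Gg is conditioned on, so the path is blocked at Gg.
Every path is blocked, so Hh and Rr are d-separated given {Aa, Ff, Gg, Ss}.

Yes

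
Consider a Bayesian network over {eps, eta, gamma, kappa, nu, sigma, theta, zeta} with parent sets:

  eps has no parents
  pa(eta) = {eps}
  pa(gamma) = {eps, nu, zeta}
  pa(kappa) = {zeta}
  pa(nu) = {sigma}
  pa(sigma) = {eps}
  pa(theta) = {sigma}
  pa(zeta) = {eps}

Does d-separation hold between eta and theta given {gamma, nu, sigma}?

Yes — eta and theta are d-separated given {gamma, nu, sigma}.

3 paths connect eta and theta; each must be blocked for d-separation to hold:
  1. eta ← eps → sigma → theta — eps:fork[open]; sigma:chain[blocks] ⇒ blocked
  2. eta ← eps → zeta → gamma ← nu ← sigma → theta — eps:fork[open]; zeta:chain[open]; gamma:collider[open]; nu:chain[blocks]; sigma:fork[blocks] ⇒ blocked
  3. eta ← eps → gamma ← nu ← sigma → theta — eps:fork[open]; gamma:collider[open]; nu:chain[blocks]; sigma:fork[blocks] ⇒ blocked
All paths are blocked; eta ⊥ theta | {gamma, nu, sigma} holds.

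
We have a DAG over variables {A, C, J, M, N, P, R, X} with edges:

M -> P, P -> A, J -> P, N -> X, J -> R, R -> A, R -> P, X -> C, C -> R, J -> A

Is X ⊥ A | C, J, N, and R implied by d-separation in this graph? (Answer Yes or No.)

Yes

5 paths connect X and A; each must be blocked for d-separation to hold:
Path 1: X → C → R → P ← J → A
  C is a chain here and C is conditioned on, so the path is blocked at C.
Path 2: X → C → R → P → A
  C is a chain here and C is conditioned on, so the path is blocked at C.
Path 3: X → C → R ← J → P → A
  C is a chain here and C is conditioned on, so the path is blocked at C.
Path 4: X → C → R ← J → A
  C is a chain here and C is conditioned on, so the path is blocked at C.
Path 5: X → C → R → A
  C is a chain here and C is conditioned on, so the path is blocked at C.
Since every path is blocked, d-separation holds.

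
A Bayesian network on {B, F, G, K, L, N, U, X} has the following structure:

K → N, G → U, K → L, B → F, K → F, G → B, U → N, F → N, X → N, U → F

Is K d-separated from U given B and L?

Yes

We examine all 6 paths between K and U:
Path 1: K → N ← U
  N is a collider here and neither N nor any of its descendants is conditioned on, so the collider stays closed — the path is blocked at N.
Path 2: K → N ← F ← U
  N is a collider here and neither N nor any of its descendants is conditioned on, so the collider stays closed — the path is blocked at N.
Path 3: K → N ← F ← B ← G → U
  N is a collider here and neither N nor any of its descendants is conditioned on, so the collider stays closed — the path is blocked at N.
Path 4: K → F → N ← U
  N is a collider here and neither N nor any of its descendants is conditioned on, so the collider stays closed — the path is blocked at N.
Path 5: K → F ← U
  F is a collider here and neither F nor any of its descendants is conditioned on, so the collider stays closed — the path is blocked at F.
Path 6: K → F ← B ← G → U
  F is a collider here and neither F nor any of its descendants is conditioned on, so the collider stays closed — the path is blocked at F.
All paths are blocked; K ⊥ U | {B, L} holds.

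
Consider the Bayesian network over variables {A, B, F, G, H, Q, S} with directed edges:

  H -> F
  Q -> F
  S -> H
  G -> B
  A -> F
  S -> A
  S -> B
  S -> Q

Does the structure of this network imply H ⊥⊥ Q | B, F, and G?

There are 4 undirected paths between H and Q; checking each against the conditioning set {B, F, G}:
Path 1: H → F ← A ← S → Q
  F is a collider and F is conditioned on, which opens it; A is a chain and A is not conditioned on; S is a fork and S is not conditioned on — no node blocks this path, so it is active.
Path 2: H → F ← Q
  F is a collider and F is conditioned on, which opens it — no node blocks this path, so it is active.
Path 3: H ← S → A → F ← Q
  S is a fork and S is not conditioned on; A is a chain and A is not conditioned on; F is a collider and F is conditioned on, which opens it — no node blocks this path, so it is active.
Path 4: H ← S → Q
  S is a fork and S is not conditioned on — no node blocks this path, so it is active.
Since the path H → F ← A ← S → Q is active, H and Q are not d-separated given {B, F, G}.

No — H and Q are not d-separated given {B, F, G}.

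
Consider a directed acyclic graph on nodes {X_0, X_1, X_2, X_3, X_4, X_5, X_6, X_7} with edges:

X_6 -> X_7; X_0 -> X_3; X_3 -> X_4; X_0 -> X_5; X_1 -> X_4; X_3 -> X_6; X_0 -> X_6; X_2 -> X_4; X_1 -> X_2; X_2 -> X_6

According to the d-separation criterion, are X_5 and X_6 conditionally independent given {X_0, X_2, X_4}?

Yes

We examine all 4 paths between X_5 and X_6:
Path 1: X_5 ← X_0 → X_3 → X_4 ← X_1 → X_2 → X_6
  X_0 is a fork here and X_0 is conditioned on, so the path is blocked at X_0.
Path 2: X_5 ← X_0 → X_3 → X_4 ← X_2 → X_6
  X_0 is a fork here and X_0 is conditioned on, so the path is blocked at X_0.
Path 3: X_5 ← X_0 → X_3 → X_6
  X_0 is a fork here and X_0 is conditioned on, so the path is blocked at X_0.
Path 4: X_5 ← X_0 → X_6
  X_0 is a fork here and X_0 is conditioned on, so the path is blocked at X_0.
Since every path is blocked, d-separation holds.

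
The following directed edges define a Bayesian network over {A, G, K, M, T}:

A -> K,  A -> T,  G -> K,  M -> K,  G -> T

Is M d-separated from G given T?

2 paths connect M and G; each must be blocked for d-separation to hold:
  1. M → K ← A → T ← G — K:collider[blocks]; A:fork[open]; T:collider[open] ⇒ blocked
  2. M → K ← G — K:collider[blocks] ⇒ blocked
Since every path is blocked, d-separation holds.

Yes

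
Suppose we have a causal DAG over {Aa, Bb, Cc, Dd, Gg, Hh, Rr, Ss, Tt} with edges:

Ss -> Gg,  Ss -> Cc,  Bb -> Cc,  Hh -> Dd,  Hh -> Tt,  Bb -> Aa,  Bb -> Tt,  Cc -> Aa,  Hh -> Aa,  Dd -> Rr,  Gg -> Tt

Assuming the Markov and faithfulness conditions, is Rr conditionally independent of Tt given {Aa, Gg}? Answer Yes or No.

No

There are 5 undirected paths between Rr and Tt; checking each against the conditioning set {Aa, Gg}:
Path 1: Rr ← Dd ← Hh → Tt
  Dd is a chain and Dd is not conditioned on; Hh is a fork and Hh is not conditioned on — no node blocks this path, so it is active.
Path 2: Rr ← Dd ← Hh → Aa ← Cc ← Ss → Gg → Tt
  Gg is a chain here and Gg is conditioned on, so the path is blocked at Gg.
Path 3: Rr ← Dd ← Hh → Aa ← Cc ← Bb → Tt
  Dd is a chain and Dd is not conditioned on; Hh is a fork and Hh is not conditioned on; Aa is a collider and Aa is conditioned on, which opens it; Cc is a chain and Cc is not conditioned on; Bb is a fork and Bb is not conditioned on — no node blocks this path, so it is active.
Path 4: Rr ← Dd ← Hh → Aa ← Bb → Cc ← Ss → Gg → Tt
  Gg is a chain here and Gg is conditioned on, so the path is blocked at Gg.
Path 5: Rr ← Dd ← Hh → Aa ← Bb → Tt
  Dd is a chain and Dd is not conditioned on; Hh is a fork and Hh is not conditioned on; Aa is a collider and Aa is conditioned on, which opens it; Bb is a fork and Bb is not conditioned on — no node blocks this path, so it is active.
Because an active path exists, Rr and Tt are not d-separated.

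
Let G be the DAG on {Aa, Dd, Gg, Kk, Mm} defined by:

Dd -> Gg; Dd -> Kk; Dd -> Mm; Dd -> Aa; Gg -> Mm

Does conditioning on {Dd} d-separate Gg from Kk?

Yes

There are 2 undirected paths between Gg and Kk; checking each against the conditioning set {Dd}:
Path 1: Gg ← Dd → Kk
  Dd is a fork here and Dd is conditioned on, so the path is blocked at Dd.
Path 2: Gg → Mm ← Dd → Kk
  Mm is a collider here and neither Mm nor any of its descendants is conditioned on, so the collider stays closed — the path is blocked at Mm.
Every path is blocked, so Gg and Kk are d-separated given {Dd}.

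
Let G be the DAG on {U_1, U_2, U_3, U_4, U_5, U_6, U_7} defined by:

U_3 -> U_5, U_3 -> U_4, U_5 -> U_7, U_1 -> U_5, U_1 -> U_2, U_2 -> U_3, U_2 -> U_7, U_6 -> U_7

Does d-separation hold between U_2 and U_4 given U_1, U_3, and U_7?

Yes — U_2 and U_4 are d-separated given {U_1, U_3, U_7}.

3 paths connect U_2 and U_4; each must be blocked for d-separation to hold:
  1. U_2 ← U_1 → U_5 ← U_3 → U_4 — U_1:fork[blocks]; U_5:collider[open]; U_3:fork[blocks] ⇒ blocked
  2. U_2 → U_3 → U_4 — U_3:chain[blocks] ⇒ blocked
  3. U_2 → U_7 ← U_5 ← U_3 → U_4 — U_7:collider[open]; U_5:chain[open]; U_3:fork[blocks] ⇒ blocked
All paths are blocked; U_2 ⊥ U_4 | {U_1, U_3, U_7} holds.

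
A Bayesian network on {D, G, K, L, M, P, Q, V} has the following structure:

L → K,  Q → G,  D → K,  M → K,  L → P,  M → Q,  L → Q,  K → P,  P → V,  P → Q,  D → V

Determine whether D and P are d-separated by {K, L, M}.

6 paths connect D and P; each must be blocked for d-separation to hold:
Path 1: D → V ← P
  V is a collider here and neither V nor any of its descendants is conditioned on, so the collider stays closed — the path is blocked at V.
Path 2: D → K ← L → Q ← P
  L is a fork here and L is conditioned on, so the path is blocked at L.
Path 3: D → K ← L → P
  L is a fork here and L is conditioned on, so the path is blocked at L.
Path 4: D → K ← M → Q ← L → P
  M is a fork here and M is conditioned on, so the path is blocked at M.
Path 5: D → K ← M → Q ← P
  M is a fork here and M is conditioned on, so the path is blocked at M.
Path 6: D → K → P
  K is a chain here and K is conditioned on, so the path is blocked at K.
Since every path is blocked, d-separation holds.

Yes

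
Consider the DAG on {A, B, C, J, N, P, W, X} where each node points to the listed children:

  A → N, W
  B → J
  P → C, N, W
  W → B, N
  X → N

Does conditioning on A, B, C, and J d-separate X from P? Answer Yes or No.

Enumerating the 3 paths from X to P and testing each for blocking by {A, B, C, J}:
Path 1: X → N ← A → W ← P
  N is a collider here and neither N nor any of its descendants is conditioned on, so the collider stays closed — the path is blocked at N.
Path 2: X → N ← P
  N is a collider here and neither N nor any of its descendants is conditioned on, so the collider stays closed — the path is blocked at N.
Path 3: X → N ← W ← P
  N is a collider here and neither N nor any of its descendants is conditioned on, so the collider stays closed — the path is blocked at N.
Since every path is blocked, d-separation holds.

Yes — X and P are d-separated given {A, B, C, J}.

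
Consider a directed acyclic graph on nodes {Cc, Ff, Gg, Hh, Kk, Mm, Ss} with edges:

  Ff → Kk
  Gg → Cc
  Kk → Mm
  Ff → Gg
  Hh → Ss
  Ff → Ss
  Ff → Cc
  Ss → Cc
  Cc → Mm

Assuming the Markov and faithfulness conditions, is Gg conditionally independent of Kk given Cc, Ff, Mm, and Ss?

Yes

Enumerating the 6 paths from Gg to Kk and testing each for blocking by {Cc, Ff, Mm, Ss}:
  1. Gg → Cc ← Ss ← Ff → Kk — Cc:collider[open]; Ss:chain[blocks]; Ff:fork[blocks] ⇒ blocked
  2. Gg → Cc → Mm ← Kk — Cc:chain[blocks]; Mm:collider[open] ⇒ blocked
  3. Gg → Cc ← Ff → Kk — Cc:collider[open]; Ff:fork[blocks] ⇒ blocked
  4. Gg ← Ff → Cc → Mm ← Kk — Ff:fork[blocks]; Cc:chain[blocks]; Mm:collider[open] ⇒ blocked
  5. Gg ← Ff → Ss → Cc → Mm ← Kk — Ff:fork[blocks]; Ss:chain[blocks]; Cc:chain[blocks]; Mm:collider[open] ⇒ blocked
  6. Gg ← Ff → Kk — Ff:fork[blocks] ⇒ blocked
Every path is blocked, so Gg and Kk are d-separated given {Cc, Ff, Mm, Ss}.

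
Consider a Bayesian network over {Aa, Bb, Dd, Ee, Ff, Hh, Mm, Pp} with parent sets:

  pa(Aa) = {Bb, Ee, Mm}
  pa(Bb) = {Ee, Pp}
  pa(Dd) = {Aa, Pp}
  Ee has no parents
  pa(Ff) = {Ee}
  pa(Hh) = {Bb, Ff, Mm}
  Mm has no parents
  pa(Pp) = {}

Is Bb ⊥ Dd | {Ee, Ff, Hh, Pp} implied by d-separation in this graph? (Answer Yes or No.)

6 paths connect Bb and Dd; each must be blocked for d-separation to hold:
Path 1: Bb ← Pp → Dd
  Pp is a fork here and Pp is conditioned on, so the path is blocked at Pp.
Path 2: Bb → Hh ← Mm → Aa → Dd
  Hh is a collider and Hh is conditioned on, which opens it; Mm is a fork and Mm is not conditioned on; Aa is a chain and Aa is not conditioned on — no node blocks this path, so it is active.
Path 3: Bb → Hh ← Ff ← Ee → Aa → Dd
  Ff is a chain here and Ff is conditioned on, so the path is blocked at Ff.
Path 4: Bb → Aa → Dd
  Aa is a chain and Aa is not conditioned on — no node blocks this path, so it is active.
Path 5: Bb ← Ee → Aa → Dd
  Ee is a fork here and Ee is conditioned on, so the path is blocked at Ee.
Path 6: Bb ← Ee → Ff → Hh ← Mm → Aa → Dd
  Ee is a fork here and Ee is conditioned on, so the path is blocked at Ee.
Since the path Bb → Hh ← Mm → Aa → Dd is active, Bb and Dd are not d-separated given {Ee, Ff, Hh, Pp}.

No — Bb and Dd are not d-separated given {Ee, Ff, Hh, Pp}.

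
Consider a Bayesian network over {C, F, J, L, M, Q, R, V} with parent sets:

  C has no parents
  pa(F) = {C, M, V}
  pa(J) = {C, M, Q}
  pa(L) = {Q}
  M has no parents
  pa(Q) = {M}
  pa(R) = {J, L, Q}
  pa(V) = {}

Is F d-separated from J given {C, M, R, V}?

Yes

There are 5 undirected paths between F and J; checking each against the conditioning set {C, M, R, V}:
Path 1: F ← M → Q → J
  M is a fork here and M is conditioned on, so the path is blocked at M.
Path 2: F ← M → Q → L → R ← J
  M is a fork here and M is conditioned on, so the path is blocked at M.
Path 3: F ← M → Q → R ← J
  M is a fork here and M is conditioned on, so the path is blocked at M.
Path 4: F ← M → J
  M is a fork here and M is conditioned on, so the path is blocked at M.
Path 5: F ← C → J
  C is a fork here and C is conditioned on, so the path is blocked at C.
Every path is blocked, so F and J are d-separated given {C, M, R, V}.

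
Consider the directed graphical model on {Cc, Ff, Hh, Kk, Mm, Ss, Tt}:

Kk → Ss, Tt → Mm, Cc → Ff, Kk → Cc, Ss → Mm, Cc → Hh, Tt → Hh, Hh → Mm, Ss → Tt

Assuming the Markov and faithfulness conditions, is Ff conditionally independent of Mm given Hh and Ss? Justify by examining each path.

No

Enumerating the 6 paths from Ff to Mm and testing each for blocking by {Hh, Ss}:
Path 1: Ff ← Cc ← Kk → Ss → Tt → Mm
  Ss is a chain here and Ss is conditioned on, so the path is blocked at Ss.
Path 2: Ff ← Cc ← Kk → Ss → Tt → Hh → Mm
  Ss is a chain here and Ss is conditioned on, so the path is blocked at Ss.
Path 3: Ff ← Cc ← Kk → Ss → Mm
  Ss is a chain here and Ss is conditioned on, so the path is blocked at Ss.
Path 4: Ff ← Cc → Hh ← Tt → Mm
  Cc is a fork and Cc is not conditioned on; Hh is a collider and Hh is conditioned on, which opens it; Tt is a fork and Tt is not conditioned on — no node blocks this path, so it is active.
Path 5: Ff ← Cc → Hh ← Tt ← Ss → Mm
  Ss is a fork here and Ss is conditioned on, so the path is blocked at Ss.
Path 6: Ff ← Cc → Hh → Mm
  Hh is a chain here and Hh is conditioned on, so the path is blocked at Hh.
Because an active path exists, Ff and Mm are not d-separated.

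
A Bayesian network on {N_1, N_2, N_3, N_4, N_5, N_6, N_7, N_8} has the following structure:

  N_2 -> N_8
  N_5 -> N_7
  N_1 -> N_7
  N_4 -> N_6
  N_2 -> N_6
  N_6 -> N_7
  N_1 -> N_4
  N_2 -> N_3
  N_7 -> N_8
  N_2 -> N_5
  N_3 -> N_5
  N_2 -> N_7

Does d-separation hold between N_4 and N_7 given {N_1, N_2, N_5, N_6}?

We examine all 6 paths between N_4 and N_7:
Path 1: N_4 → N_6 ← N_2 → N_3 → N_5 → N_7
  N_2 is a fork here and N_2 is conditioned on, so the path is blocked at N_2.
Path 2: N_4 → N_6 ← N_2 → N_7
  N_2 is a fork here and N_2 is conditioned on, so the path is blocked at N_2.
Path 3: N_4 → N_6 ← N_2 → N_5 → N_7
  N_2 is a fork here and N_2 is conditioned on, so the path is blocked at N_2.
Path 4: N_4 → N_6 ← N_2 → N_8 ← N_7
  N_2 is a fork here and N_2 is conditioned on, so the path is blocked at N_2.
Path 5: N_4 → N_6 → N_7
  N_6 is a chain here and N_6 is conditioned on, so the path is blocked at N_6.
Path 6: N_4 ← N_1 → N_7
  N_1 is a fork here and N_1 is conditioned on, so the path is blocked at N_1.
Every path is blocked, so N_4 and N_7 are d-separated given {N_1, N_2, N_5, N_6}.

Yes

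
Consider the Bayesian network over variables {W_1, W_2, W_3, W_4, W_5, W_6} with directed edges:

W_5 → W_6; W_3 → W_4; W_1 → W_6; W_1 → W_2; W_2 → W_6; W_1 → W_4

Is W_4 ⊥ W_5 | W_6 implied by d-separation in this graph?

No — W_4 and W_5 are not d-separated given {W_6}.

Enumerating the 2 paths from W_4 to W_5 and testing each for blocking by {W_6}:
  1. W_4 ← W_1 → W_2 → W_6 ← W_5 — W_1:fork[open]; W_2:chain[open]; W_6:collider[open] ⇒ active
  2. W_4 ← W_1 → W_6 ← W_5 — W_1:fork[open]; W_6:collider[open] ⇒ active
Because an active path exists, W_4 and W_5 are not d-separated.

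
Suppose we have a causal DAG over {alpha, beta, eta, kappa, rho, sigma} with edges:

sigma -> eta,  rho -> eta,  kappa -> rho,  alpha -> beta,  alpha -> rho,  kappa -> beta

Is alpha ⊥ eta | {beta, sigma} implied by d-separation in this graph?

No

2 paths connect alpha and eta; each must be blocked for d-separation to hold:
Path 1: alpha → beta ← kappa → rho → eta
  beta is a collider and beta is conditioned on, which opens it; kappa is a fork and kappa is not conditioned on; rho is a chain and rho is not conditioned on — no node blocks this path, so it is active.
Path 2: alpha → rho → eta
  rho is a chain and rho is not conditioned on — no node blocks this path, so it is active.
Because an active path exists, alpha and eta are not d-separated.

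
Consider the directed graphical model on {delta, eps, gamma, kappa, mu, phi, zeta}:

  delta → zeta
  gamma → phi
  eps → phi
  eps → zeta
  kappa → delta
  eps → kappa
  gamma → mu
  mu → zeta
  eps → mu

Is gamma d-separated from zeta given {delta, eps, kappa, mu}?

Yes

There are 6 undirected paths between gamma and zeta; checking each against the conditioning set {delta, eps, kappa, mu}:
Path 1: gamma → mu ← eps → kappa → delta → zeta
  eps is a fork here and eps is conditioned on, so the path is blocked at eps.
Path 2: gamma → mu ← eps → zeta
  eps is a fork here and eps is conditioned on, so the path is blocked at eps.
Path 3: gamma → mu → zeta
  mu is a chain here and mu is conditioned on, so the path is blocked at mu.
Path 4: gamma → phi ← eps → mu → zeta
  phi is a collider here and neither phi nor any of its descendants is conditioned on, so the collider stays closed — the path is blocked at phi.
Path 5: gamma → phi ← eps → kappa → delta → zeta
  phi is a collider here and neither phi nor any of its descendants is conditioned on, so the collider stays closed — the path is blocked at phi.
Path 6: gamma → phi ← eps → zeta
  phi is a collider here and neither phi nor any of its descendants is conditioned on, so the collider stays closed — the path is blocked at phi.
Since every path is blocked, d-separation holds.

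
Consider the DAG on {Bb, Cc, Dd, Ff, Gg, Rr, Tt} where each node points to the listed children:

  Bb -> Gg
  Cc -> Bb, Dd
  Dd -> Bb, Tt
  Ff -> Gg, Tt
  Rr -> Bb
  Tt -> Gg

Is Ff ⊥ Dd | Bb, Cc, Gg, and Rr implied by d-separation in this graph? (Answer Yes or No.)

6 paths connect Ff and Dd; each must be blocked for d-separation to hold:
Path 1: Ff → Tt ← Dd
  Tt is a collider and its descendant Gg is conditioned on, which opens it — no node blocks this path, so it is active.
Path 2: Ff → Tt → Gg ← Bb ← Dd
  Bb is a chain here and Bb is conditioned on, so the path is blocked at Bb.
Path 3: Ff → Tt → Gg ← Bb ← Cc → Dd
  Bb is a chain here and Bb is conditioned on, so the path is blocked at Bb.
Path 4: Ff → Gg ← Tt ← Dd
  Gg is a collider and Gg is conditioned on, which opens it; Tt is a chain and Tt is not conditioned on — no node blocks this path, so it is active.
Path 5: Ff → Gg ← Bb ← Dd
  Bb is a chain here and Bb is conditioned on, so the path is blocked at Bb.
Path 6: Ff → Gg ← Bb ← Cc → Dd
  Bb is a chain here and Bb is conditioned on, so the path is blocked at Bb.
Because an active path exists, Ff and Dd are not d-separated.

No — Ff and Dd are not d-separated given {Bb, Cc, Gg, Rr}.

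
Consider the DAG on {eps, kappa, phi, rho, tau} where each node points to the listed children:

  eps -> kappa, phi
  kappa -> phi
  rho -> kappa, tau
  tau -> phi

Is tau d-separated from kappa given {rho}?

Yes

We examine all 3 paths between tau and kappa:
Path 1: tau ← rho → kappa
  rho is a fork here and rho is conditioned on, so the path is blocked at rho.
Path 2: tau → phi ← kappa
  phi is a collider here and neither phi nor any of its descendants is conditioned on, so the collider stays closed — the path is blocked at phi.
Path 3: tau → phi ← eps → kappa
  phi is a collider here and neither phi nor any of its descendants is conditioned on, so the collider stays closed — the path is blocked at phi.
Every path is blocked, so tau and kappa are d-separated given {rho}.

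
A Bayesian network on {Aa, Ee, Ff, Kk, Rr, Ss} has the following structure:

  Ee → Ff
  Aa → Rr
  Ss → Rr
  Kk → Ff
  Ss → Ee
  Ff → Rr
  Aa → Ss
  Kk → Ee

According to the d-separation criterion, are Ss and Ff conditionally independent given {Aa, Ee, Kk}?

We examine all 4 paths between Ss and Ff:
Path 1: Ss ← Aa → Rr ← Ff
  Aa is a fork here and Aa is conditioned on, so the path is blocked at Aa.
Path 2: Ss → Rr ← Ff
  Rr is a collider here and neither Rr nor any of its descendants is conditioned on, so the collider stays closed — the path is blocked at Rr.
Path 3: Ss → Ee ← Kk → Ff
  Kk is a fork here and Kk is conditioned on, so the path is blocked at Kk.
Path 4: Ss → Ee → Ff
  Ee is a chain here and Ee is conditioned on, so the path is blocked at Ee.
All paths are blocked; Ss ⊥ Ff | {Aa, Ee, Kk} holds.

Yes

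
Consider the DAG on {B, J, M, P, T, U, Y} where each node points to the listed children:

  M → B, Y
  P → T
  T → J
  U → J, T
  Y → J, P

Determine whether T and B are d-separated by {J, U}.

No

Enumerating the 3 paths from T to B and testing each for blocking by {J, U}:
  1. T ← U → J ← Y ← M → B — U:fork[blocks]; J:collider[open]; Y:chain[open]; M:fork[open] ⇒ blocked
  2. T ← P ← Y ← M → B — P:chain[open]; Y:chain[open]; M:fork[open] ⇒ active
  3. T → J ← Y ← M → B — J:collider[open]; Y:chain[open]; M:fork[open] ⇒ active
At least one path is unblocked, so d-separation fails.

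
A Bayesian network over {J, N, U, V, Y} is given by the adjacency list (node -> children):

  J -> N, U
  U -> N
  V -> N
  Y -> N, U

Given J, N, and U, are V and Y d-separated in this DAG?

Enumerating the 3 paths from V to Y and testing each for blocking by {J, N, U}:
Path 1: V → N ← J → U ← Y
  J is a fork here and J is conditioned on, so the path is blocked at J.
Path 2: V → N ← U ← Y
  U is a chain here and U is conditioned on, so the path is blocked at U.
Path 3: V → N ← Y
  N is a collider and N is conditioned on, which opens it — no node blocks this path, so it is active.
Because an active path exists, V and Y are not d-separated.

No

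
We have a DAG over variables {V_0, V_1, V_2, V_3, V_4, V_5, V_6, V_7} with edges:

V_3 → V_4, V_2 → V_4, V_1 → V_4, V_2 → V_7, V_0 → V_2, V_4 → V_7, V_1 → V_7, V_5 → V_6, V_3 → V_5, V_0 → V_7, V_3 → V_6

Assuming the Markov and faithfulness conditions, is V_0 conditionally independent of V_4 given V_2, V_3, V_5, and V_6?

6 paths connect V_0 and V_4; each must be blocked for d-separation to hold:
Path 1: V_0 → V_7 ← V_4
  V_7 is a collider here and neither V_7 nor any of its descendants is conditioned on, so the collider stays closed — the path is blocked at V_7.
Path 2: V_0 → V_7 ← V_2 → V_4
  V_7 is a collider here and neither V_7 nor any of its descendants is conditioned on, so the collider stays closed — the path is blocked at V_7.
Path 3: V_0 → V_7 ← V_1 → V_4
  V_7 is a collider here and neither V_7 nor any of its descendants is conditioned on, so the collider stays closed — the path is blocked at V_7.
Path 4: V_0 → V_2 → V_4
  V_2 is a chain here and V_2 is conditioned on, so the path is blocked at V_2.
Path 5: V_0 → V_2 → V_7 ← V_4
  V_2 is a chain here and V_2 is conditioned on, so the path is blocked at V_2.
Path 6: V_0 → V_2 → V_7 ← V_1 → V_4
  V_2 is a chain here and V_2 is conditioned on, so the path is blocked at V_2.
Every path is blocked, so V_0 and V_4 are d-separated given {V_2, V_3, V_5, V_6}.

Yes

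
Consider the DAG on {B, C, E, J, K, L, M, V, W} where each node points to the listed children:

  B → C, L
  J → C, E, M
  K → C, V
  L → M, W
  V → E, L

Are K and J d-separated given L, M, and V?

6 paths connect K and J; each must be blocked for d-separation to hold:
Path 1: K → V → E ← J
  V is a chain here and V is conditioned on, so the path is blocked at V.
Path 2: K → V → L ← B → C ← J
  V is a chain here and V is conditioned on, so the path is blocked at V.
Path 3: K → V → L → M ← J
  V is a chain here and V is conditioned on, so the path is blocked at V.
Path 4: K → C ← B → L ← V → E ← J
  C is a collider here and neither C nor any of its descendants is conditioned on, so the collider stays closed — the path is blocked at C.
Path 5: K → C ← B → L → M ← J
  C is a collider here and neither C nor any of its descendants is conditioned on, so the collider stays closed — the path is blocked at C.
Path 6: K → C ← J
  C is a collider here and neither C nor any of its descendants is conditioned on, so the collider stays closed — the path is blocked at C.
All paths are blocked; K ⊥ J | {L, M, V} holds.

Yes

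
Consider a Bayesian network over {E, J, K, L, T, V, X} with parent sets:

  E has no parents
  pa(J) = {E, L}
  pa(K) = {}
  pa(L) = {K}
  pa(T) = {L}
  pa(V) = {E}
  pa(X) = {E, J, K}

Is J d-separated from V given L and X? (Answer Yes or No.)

No

We examine all 3 paths between J and V:
Path 1: J ← L ← K → X ← E → V
  L is a chain here and L is conditioned on, so the path is blocked at L.
Path 2: J ← E → V
  E is a fork and E is not conditioned on — no node blocks this path, so it is active.
Path 3: J → X ← E → V
  X is a collider and X is conditioned on, which opens it; E is a fork and E is not conditioned on — no node blocks this path, so it is active.
Because an active path exists, J and V are not d-separated.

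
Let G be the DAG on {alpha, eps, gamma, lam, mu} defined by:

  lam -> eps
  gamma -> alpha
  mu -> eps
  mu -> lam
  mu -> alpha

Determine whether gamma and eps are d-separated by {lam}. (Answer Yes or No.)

Yes

2 paths connect gamma and eps; each must be blocked for d-separation to hold:
Path 1: gamma → alpha ← mu → lam → eps
  alpha is a collider here and neither alpha nor any of its descendants is conditioned on, so the collider stays closed — the path is blocked at alpha.
Path 2: gamma → alpha ← mu → eps
  alpha is a collider here and neither alpha nor any of its descendants is conditioned on, so the collider stays closed — the path is blocked at alpha.
Since every path is blocked, d-separation holds.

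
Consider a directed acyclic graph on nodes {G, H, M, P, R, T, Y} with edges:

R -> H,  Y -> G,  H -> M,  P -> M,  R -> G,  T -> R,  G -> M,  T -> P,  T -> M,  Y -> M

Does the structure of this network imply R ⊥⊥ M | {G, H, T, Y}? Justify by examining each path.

Yes

Enumerating the 5 paths from R to M and testing each for blocking by {G, H, T, Y}:
Path 1: R → H → M
  H is a chain here and H is conditioned on, so the path is blocked at H.
Path 2: R → G ← Y → M
  Y is a fork here and Y is conditioned on, so the path is blocked at Y.
Path 3: R → G → M
  G is a chain here and G is conditioned on, so the path is blocked at G.
Path 4: R ← T → P → M
  T is a fork here and T is conditioned on, so the path is blocked at T.
Path 5: R ← T → M
  T is a fork here and T is conditioned on, so the path is blocked at T.
Since every path is blocked, d-separation holds.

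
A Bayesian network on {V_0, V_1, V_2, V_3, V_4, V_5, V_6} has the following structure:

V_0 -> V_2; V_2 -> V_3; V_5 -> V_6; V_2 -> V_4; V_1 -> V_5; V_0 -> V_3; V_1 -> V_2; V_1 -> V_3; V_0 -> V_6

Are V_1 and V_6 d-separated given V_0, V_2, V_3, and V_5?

Yes

We examine all 5 paths between V_1 and V_6:
Path 1: V_1 → V_5 → V_6
  V_5 is a chain here and V_5 is conditioned on, so the path is blocked at V_5.
Path 2: V_1 → V_2 ← V_0 → V_6
  V_0 is a fork here and V_0 is conditioned on, so the path is blocked at V_0.
Path 3: V_1 → V_2 → V_3 ← V_0 → V_6
  V_2 is a chain here and V_2 is conditioned on, so the path is blocked at V_2.
Path 4: V_1 → V_3 ← V_0 → V_6
  V_0 is a fork here and V_0 is conditioned on, so the path is blocked at V_0.
Path 5: V_1 → V_3 ← V_2 ← V_0 → V_6
  V_2 is a chain here and V_2 is conditioned on, so the path is blocked at V_2.
Every path is blocked, so V_1 and V_6 are d-separated given {V_0, V_2, V_3, V_5}.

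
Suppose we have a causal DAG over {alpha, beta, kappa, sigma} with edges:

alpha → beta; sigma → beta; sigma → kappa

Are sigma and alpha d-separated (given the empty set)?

Yes

Only one path connects sigma and alpha:
Path 1: sigma → beta ← alpha
  beta is a collider here and neither beta nor any of its descendants is conditioned on, so the collider stays closed — the path is blocked at beta.
All paths are blocked; sigma ⊥ alpha | ∅ holds.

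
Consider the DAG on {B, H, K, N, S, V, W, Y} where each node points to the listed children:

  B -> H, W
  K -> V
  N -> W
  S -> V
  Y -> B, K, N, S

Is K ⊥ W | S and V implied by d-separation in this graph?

No

We examine all 4 paths between K and W:
Path 1: K ← Y → N → W
  Y is a fork and Y is not conditioned on; N is a chain and N is not conditioned on — no node blocks this path, so it is active.
Path 2: K ← Y → B → W
  Y is a fork and Y is not conditioned on; B is a chain and B is not conditioned on — no node blocks this path, so it is active.
Path 3: K → V ← S ← Y → N → W
  S is a chain here and S is conditioned on, so the path is blocked at S.
Path 4: K → V ← S ← Y → B → W
  S is a chain here and S is conditioned on, so the path is blocked at S.
Because an active path exists, K and W are not d-separated.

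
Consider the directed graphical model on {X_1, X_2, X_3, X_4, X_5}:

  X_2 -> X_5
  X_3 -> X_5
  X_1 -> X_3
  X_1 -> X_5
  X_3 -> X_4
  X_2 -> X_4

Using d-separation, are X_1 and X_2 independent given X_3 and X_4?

Yes

Enumerating the 4 paths from X_1 to X_2 and testing each for blocking by {X_3, X_4}:
  1. X_1 → X_3 → X_4 ← X_2 — X_3:chain[blocks]; X_4:collider[open] ⇒ blocked
  2. X_1 → X_3 → X_5 ← X_2 — X_3:chain[blocks]; X_5:collider[blocks] ⇒ blocked
  3. X_1 → X_5 ← X_2 — X_5:collider[blocks] ⇒ blocked
  4. X_1 → X_5 ← X_3 → X_4 ← X_2 — X_5:collider[blocks]; X_3:fork[blocks]; X_4:collider[open] ⇒ blocked
All paths are blocked; X_1 ⊥ X_2 | {X_3, X_4} holds.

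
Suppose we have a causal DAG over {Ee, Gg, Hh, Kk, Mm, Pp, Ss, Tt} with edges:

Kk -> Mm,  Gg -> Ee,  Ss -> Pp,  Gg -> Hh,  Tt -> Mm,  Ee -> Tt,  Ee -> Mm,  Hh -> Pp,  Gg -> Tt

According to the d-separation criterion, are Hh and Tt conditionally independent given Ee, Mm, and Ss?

No

3 paths connect Hh and Tt; each must be blocked for d-separation to hold:
  1. Hh ← Gg → Tt — Gg:fork[open] ⇒ active
  2. Hh ← Gg → Ee → Mm ← Tt — Gg:fork[open]; Ee:chain[blocks]; Mm:collider[open] ⇒ blocked
  3. Hh ← Gg → Ee → Tt — Gg:fork[open]; Ee:chain[blocks] ⇒ blocked
At least one path is unblocked, so d-separation fails.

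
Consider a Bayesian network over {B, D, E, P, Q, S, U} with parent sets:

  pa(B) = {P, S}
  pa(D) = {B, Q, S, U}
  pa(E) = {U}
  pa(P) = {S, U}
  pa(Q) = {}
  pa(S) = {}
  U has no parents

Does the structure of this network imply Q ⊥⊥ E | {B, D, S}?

No

We examine all 5 paths between Q and E:
  1. Q → D ← S → P ← U → E — D:collider[open]; S:fork[blocks]; P:collider[open]; U:fork[open] ⇒ blocked
  2. Q → D ← S → B ← P ← U → E — D:collider[open]; S:fork[blocks]; B:collider[open]; P:chain[open]; U:fork[open] ⇒ blocked
  3. Q → D ← U → E — D:collider[open]; U:fork[open] ⇒ active
  4. Q → D ← B ← S → P ← U → E — D:collider[open]; B:chain[blocks]; S:fork[blocks]; P:collider[open]; U:fork[open] ⇒ blocked
  5. Q → D ← B ← P ← U → E — D:collider[open]; B:chain[blocks]; P:chain[open]; U:fork[open] ⇒ blocked
Since the path Q → D ← U → E is active, Q and E are not d-separated given {B, D, S}.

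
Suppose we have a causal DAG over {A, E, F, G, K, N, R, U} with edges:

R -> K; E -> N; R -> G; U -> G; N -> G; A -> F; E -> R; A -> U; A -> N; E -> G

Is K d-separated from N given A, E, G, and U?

No — K and N are not d-separated given {A, E, G, U}.

We examine all 6 paths between K and N:
Path 1: K ← R ← E → G ← N
  E is a fork here and E is conditioned on, so the path is blocked at E.
Path 2: K ← R ← E → G ← U ← A → N
  E is a fork here and E is conditioned on, so the path is blocked at E.
Path 3: K ← R ← E → N
  E is a fork here and E is conditioned on, so the path is blocked at E.
Path 4: K ← R → G ← E → N
  E is a fork here and E is conditioned on, so the path is blocked at E.
Path 5: K ← R → G ← N
  R is a fork and R is not conditioned on; G is a collider and G is conditioned on, which opens it — no node blocks this path, so it is active.
Path 6: K ← R → G ← U ← A → N
  U is a chain here and U is conditioned on, so the path is blocked at U.
At least one path is unblocked, so d-separation fails.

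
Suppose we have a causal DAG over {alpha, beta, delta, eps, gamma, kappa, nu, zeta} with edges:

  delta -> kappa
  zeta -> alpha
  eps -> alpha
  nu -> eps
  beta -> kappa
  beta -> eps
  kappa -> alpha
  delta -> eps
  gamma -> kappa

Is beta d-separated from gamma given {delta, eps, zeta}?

Yes

We examine all 3 paths between beta and gamma:
  1. beta → eps → alpha ← kappa ← gamma — eps:chain[blocks]; alpha:collider[blocks]; kappa:chain[open] ⇒ blocked
  2. beta → eps ← delta → kappa ← gamma — eps:collider[open]; delta:fork[blocks]; kappa:collider[blocks] ⇒ blocked
  3. beta → kappa ← gamma — kappa:collider[blocks] ⇒ blocked
Every path is blocked, so beta and gamma are d-separated given {delta, eps, zeta}.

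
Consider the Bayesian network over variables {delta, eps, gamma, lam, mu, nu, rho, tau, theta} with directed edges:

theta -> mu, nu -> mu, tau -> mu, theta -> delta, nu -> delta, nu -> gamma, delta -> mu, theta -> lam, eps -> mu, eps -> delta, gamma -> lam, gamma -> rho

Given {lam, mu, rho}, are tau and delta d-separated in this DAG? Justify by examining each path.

There are 6 undirected paths between tau and delta; checking each against the conditioning set {lam, mu, rho}:
Path 1: tau → mu ← eps → delta
  mu is a collider and mu is conditioned on, which opens it; eps is a fork and eps is not conditioned on — no node blocks this path, so it is active.
Path 2: tau → mu ← nu → delta
  mu is a collider and mu is conditioned on, which opens it; nu is a fork and nu is not conditioned on — no node blocks this path, so it is active.
Path 3: tau → mu ← nu → gamma → lam ← theta → delta
  mu is a collider and mu is conditioned on, which opens it; nu is a fork and nu is not conditioned on; gamma is a chain and gamma is not conditioned on; lam is a collider and lam is conditioned on, which opens it; theta is a fork and theta is not conditioned on — no node blocks this path, so it is active.
Path 4: tau → mu ← delta
  mu is a collider and mu is conditioned on, which opens it — no node blocks this path, so it is active.
Path 5: tau → mu ← theta → lam ← gamma ← nu → delta
  mu is a collider and mu is conditioned on, which opens it; theta is a fork and theta is not conditioned on; lam is a collider and lam is conditioned on, which opens it; gamma is a chain and gamma is not conditioned on; nu is a fork and nu is not conditioned on — no node blocks this path, so it is active.
Path 6: tau → mu ← theta → delta
  mu is a collider and mu is conditioned on, which opens it; theta is a fork and theta is not conditioned on — no node blocks this path, so it is active.
Because an active path exists, tau and delta are not d-separated.

No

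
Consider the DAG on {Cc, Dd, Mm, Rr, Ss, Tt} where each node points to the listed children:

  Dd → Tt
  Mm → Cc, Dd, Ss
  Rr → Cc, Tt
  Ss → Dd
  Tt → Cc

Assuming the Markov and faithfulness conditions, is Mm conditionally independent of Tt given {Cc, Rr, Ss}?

No — Mm and Tt are not d-separated given {Cc, Rr, Ss}.

There are 4 undirected paths between Mm and Tt; checking each against the conditioning set {Cc, Rr, Ss}:
  1. Mm → Cc ← Tt — Cc:collider[open] ⇒ active
  2. Mm → Cc ← Rr → Tt — Cc:collider[open]; Rr:fork[blocks] ⇒ blocked
  3. Mm → Dd → Tt — Dd:chain[open] ⇒ active
  4. Mm → Ss → Dd → Tt — Ss:chain[blocks]; Dd:chain[open] ⇒ blocked
At least one path is unblocked, so d-separation fails.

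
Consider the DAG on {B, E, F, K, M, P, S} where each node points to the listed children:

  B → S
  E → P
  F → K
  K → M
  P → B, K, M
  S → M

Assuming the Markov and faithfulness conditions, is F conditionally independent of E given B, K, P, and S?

We examine all 3 paths between F and E:
Path 1: F → K ← P ← E
  P is a chain here and P is conditioned on, so the path is blocked at P.
Path 2: F → K → M ← S ← B ← P ← E
  K is a chain here and K is conditioned on, so the path is blocked at K.
Path 3: F → K → M ← P ← E
  K is a chain here and K is conditioned on, so the path is blocked at K.
Every path is blocked, so F and E are d-separated given {B, K, P, S}.

Yes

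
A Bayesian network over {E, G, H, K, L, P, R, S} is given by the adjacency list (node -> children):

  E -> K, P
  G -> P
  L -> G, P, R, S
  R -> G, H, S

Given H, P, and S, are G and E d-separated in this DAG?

No — G and E are not d-separated given {H, P, S}.

There are 4 undirected paths between G and E; checking each against the conditioning set {H, P, S}:
Path 1: G → P ← E
  P is a collider and P is conditioned on, which opens it — no node blocks this path, so it is active.
Path 2: G ← R → S ← L → P ← E
  R is a fork and R is not conditioned on; S is a collider and S is conditioned on, which opens it; L is a fork and L is not conditioned on; P is a collider and P is conditioned on, which opens it — no node blocks this path, so it is active.
Path 3: G ← R ← L → P ← E
  R is a chain and R is not conditioned on; L is a fork and L is not conditioned on; P is a collider and P is conditioned on, which opens it — no node blocks this path, so it is active.
Path 4: G ← L → P ← E
  L is a fork and L is not conditioned on; P is a collider and P is conditioned on, which opens it — no node blocks this path, so it is active.
At least one path is unblocked, so d-separation fails.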